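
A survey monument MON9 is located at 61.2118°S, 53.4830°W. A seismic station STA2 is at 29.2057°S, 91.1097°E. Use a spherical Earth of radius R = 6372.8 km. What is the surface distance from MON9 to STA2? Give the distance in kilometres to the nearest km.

Δφ = 32.0061°,  Δλ = 144.5927°
a = sin²(Δφ/2) + cos φ₁ cos φ₂ sin²(Δλ/2) = 0.457485
c = 2·arcsin(√a) = 1.485664 rad = 85.1223°
d = R·c = 6372.8 × 1.485664 = 9467.8 km

9468 km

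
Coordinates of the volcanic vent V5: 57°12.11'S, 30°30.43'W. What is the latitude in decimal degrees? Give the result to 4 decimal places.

57° + 12.11′/60 = 57 + 0.20183 = 57.2018°

57.2018°S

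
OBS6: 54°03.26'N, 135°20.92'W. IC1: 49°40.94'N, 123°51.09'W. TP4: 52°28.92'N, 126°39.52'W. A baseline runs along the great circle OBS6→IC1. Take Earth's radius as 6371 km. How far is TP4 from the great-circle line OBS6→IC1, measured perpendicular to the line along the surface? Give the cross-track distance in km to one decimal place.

OBS6: φ = +54.05433°, λ = -135.34867°
IC1: φ = +49.68233°, λ = -123.85150°
TP4: φ = +52.48200°, λ = -126.65867°
δ₁₃ = central angle OBS6→TP4 = 0.094698 rad  (haversine)
θ₁₃ = bearing OBS6→TP4 = 103.316°,  θ₁₂ = bearing OBS6→IC1 = 117.004°
dₓₜ = R·arcsin(sin δ₁₃ · sin(θ₁₃ − θ₁₂)) = 6371·arcsin(0.09456·sin(-13.687°)) = -142.559 km
|dₓₜ| = 142.559 km

142.6 km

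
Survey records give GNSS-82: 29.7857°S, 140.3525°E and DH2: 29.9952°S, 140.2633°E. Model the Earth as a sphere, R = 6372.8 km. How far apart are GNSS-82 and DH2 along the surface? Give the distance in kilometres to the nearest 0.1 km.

Δφ = -0.2095°,  Δλ = -0.0892°
a = sin²(Δφ/2) + cos φ₁ cos φ₂ sin²(Δλ/2) = 0.000004
c = 2·arcsin(√a) = 0.003898 rad = 0.2233°
d = R·c = 6372.8 × 0.003898 = 24.8 km

24.8 km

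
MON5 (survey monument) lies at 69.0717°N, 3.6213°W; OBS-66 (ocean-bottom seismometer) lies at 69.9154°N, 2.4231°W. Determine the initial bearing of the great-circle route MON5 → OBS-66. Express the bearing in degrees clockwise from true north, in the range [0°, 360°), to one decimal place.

25.9°

Δλ = 1.1982°
y = sin Δλ · cos φ₂ = 0.007181
x = cos φ₁ sin φ₂ − sin φ₁ cos φ₂ cos Δλ = 0.014795
θ = atan2(y, x) = 25.8905° → 25.8905° (mod 360°)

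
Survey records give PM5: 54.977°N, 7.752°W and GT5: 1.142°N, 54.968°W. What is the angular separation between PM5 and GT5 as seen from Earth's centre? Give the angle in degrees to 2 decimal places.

66.04°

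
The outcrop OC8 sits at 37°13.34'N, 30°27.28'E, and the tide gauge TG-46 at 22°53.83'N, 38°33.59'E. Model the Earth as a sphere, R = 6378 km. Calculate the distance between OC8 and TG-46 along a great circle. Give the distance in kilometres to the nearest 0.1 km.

OC8: φ = +37.22233°, λ = +30.45467°
TG-46: φ = +22.89717°, λ = +38.55983°
Δφ = -14.3252°,  Δλ = 8.1052°
a = sin²(Δφ/2) + cos φ₁ cos φ₂ sin²(Δλ/2) = 0.019210
c = 2·arcsin(√a) = 0.278097 rad = 15.9338°
d = R·c = 6378 × 0.278097 = 1773.7 km

1773.7 km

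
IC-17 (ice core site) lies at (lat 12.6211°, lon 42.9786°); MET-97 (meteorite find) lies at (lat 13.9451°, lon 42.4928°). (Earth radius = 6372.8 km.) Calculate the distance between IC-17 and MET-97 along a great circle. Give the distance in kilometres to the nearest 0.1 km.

156.4 km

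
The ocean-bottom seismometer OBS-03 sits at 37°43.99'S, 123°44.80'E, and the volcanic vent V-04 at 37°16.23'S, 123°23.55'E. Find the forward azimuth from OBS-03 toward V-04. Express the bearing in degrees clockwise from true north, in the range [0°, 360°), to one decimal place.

328.6°

OBS-03: φ = -37.73317°, λ = +123.74667°
V-04: φ = -37.27050°, λ = +123.39250°
Δλ = -0.3542°
y = sin Δλ · cos φ₂ = -0.004919
x = cos φ₁ sin φ₂ − sin φ₁ cos φ₂ cos Δλ = 0.008066
θ = atan2(y, x) = -31.3778° → 328.6222° (mod 360°)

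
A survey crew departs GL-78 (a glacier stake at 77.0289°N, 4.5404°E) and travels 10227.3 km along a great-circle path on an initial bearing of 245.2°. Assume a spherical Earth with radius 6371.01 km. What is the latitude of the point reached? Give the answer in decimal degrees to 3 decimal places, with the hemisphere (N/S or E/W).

δ = d/R = 10227.3/6371.01 = 1.605287 rad
φ₂ = arcsin(sin φ₁ cos δ + cos φ₁ sin δ cos θ)
   = arcsin(0.97448·-0.03448 + 0.22446·0.99941·-0.41945) = -7.33659°
λ₂ = λ₁ + atan2(sin θ sin δ cos φ₁, cos δ − sin φ₁ sin φ₂) = -61.62650°

7.337°S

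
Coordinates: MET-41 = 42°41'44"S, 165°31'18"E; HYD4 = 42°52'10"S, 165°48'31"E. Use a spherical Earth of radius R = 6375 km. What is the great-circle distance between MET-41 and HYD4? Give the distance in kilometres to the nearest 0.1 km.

30.4 km

MET-41: φ = -42.69556°, λ = +165.52167°
HYD4: φ = -42.86944°, λ = +165.80861°
Δφ = -0.1739°,  Δλ = 0.2869°
a = sin²(Δφ/2) + cos φ₁ cos φ₂ sin²(Δλ/2) = 0.000006
c = 2·arcsin(√a) = 0.004767 rad = 0.2731°
d = R·c = 6375 × 0.004767 = 30.4 km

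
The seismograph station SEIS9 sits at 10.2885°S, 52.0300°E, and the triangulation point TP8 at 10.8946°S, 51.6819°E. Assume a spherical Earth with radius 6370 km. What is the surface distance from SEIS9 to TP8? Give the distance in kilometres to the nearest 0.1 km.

77.4 km

Δφ = -0.6061°,  Δλ = -0.3481°
a = sin²(Δφ/2) + cos φ₁ cos φ₂ sin²(Δλ/2) = 0.000037
c = 2·arcsin(√a) = 0.012148 rad = 0.6960°
d = R·c = 6370 × 0.012148 = 77.4 km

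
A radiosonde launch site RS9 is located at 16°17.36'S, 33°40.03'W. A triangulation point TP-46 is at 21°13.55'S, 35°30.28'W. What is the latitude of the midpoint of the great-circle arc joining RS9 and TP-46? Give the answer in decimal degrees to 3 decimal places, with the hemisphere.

18.760°S

RS9: φ = -16.28933°, λ = -33.66717°
TP-46: φ = -21.22583°, λ = -35.50467°
Bx = cos φ₂ cos Δλ = 0.931681,  By = cos φ₂ sin Δλ = -0.029890
φₘ = atan2(sin φ₁ + sin φ₂, √((cos φ₁ + Bx)² + By²)) = -18.75983°
λₘ = λ₁ + atan2(By, cos φ₁ + Bx) = -34.57247°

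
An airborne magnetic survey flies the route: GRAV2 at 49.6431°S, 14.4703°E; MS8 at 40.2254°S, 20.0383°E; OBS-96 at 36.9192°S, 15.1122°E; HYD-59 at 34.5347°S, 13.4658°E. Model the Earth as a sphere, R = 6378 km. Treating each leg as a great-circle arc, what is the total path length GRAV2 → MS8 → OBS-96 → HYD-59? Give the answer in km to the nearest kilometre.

GRAV2→MS8: c = 0.178061 rad, d = 1135.68 km
MS8→OBS-96: c = 0.088563 rad, d = 564.85 km
OBS-96→HYD-59: c = 0.047707 rad, d = 304.28 km
Total = 1135.68 + 564.85 + 304.28 = 2004.80 km

2005 km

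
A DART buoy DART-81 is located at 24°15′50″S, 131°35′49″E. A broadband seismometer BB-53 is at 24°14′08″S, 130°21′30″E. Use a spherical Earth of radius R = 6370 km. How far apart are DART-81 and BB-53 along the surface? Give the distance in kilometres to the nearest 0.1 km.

DART-81: φ = -24.26389°, λ = +131.59694°
BB-53: φ = -24.23556°, λ = +130.35833°
Δφ = 0.0283°,  Δλ = -1.2386°
a = sin²(Δφ/2) + cos φ₁ cos φ₂ sin²(Δλ/2) = 0.000097
c = 2·arcsin(√a) = 0.019717 rad = 1.1297°
d = R·c = 6370 × 0.019717 = 125.6 km

125.6 km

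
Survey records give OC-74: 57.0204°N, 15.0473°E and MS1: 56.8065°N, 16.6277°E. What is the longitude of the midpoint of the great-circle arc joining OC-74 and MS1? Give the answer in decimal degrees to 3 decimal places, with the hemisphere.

Bx = cos φ₂ cos Δλ = 0.547260,  By = cos φ₂ sin Δλ = 0.015099
φₘ = atan2(sin φ₁ + sin φ₂, √((cos φ₁ + Bx)² + By²)) = 56.91594°
λₘ = λ₁ + atan2(By, cos φ₁ + Bx) = 15.83976°

15.840°E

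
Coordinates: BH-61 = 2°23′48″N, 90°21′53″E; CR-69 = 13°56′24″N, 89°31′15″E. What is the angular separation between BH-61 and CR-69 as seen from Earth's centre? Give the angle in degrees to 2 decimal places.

BH-61: φ = +2.39667°, λ = +90.36472°
CR-69: φ = +13.94000°, λ = +89.52083°
Δφ = 11.5433°,  Δλ = -0.8439°
a = sin²(Δφ/2) + cos φ₁ cos φ₂ sin²(Δλ/2) = 0.010166
c = 2·arcsin(√a) = 0.201994 rad = 11.5734°

11.57°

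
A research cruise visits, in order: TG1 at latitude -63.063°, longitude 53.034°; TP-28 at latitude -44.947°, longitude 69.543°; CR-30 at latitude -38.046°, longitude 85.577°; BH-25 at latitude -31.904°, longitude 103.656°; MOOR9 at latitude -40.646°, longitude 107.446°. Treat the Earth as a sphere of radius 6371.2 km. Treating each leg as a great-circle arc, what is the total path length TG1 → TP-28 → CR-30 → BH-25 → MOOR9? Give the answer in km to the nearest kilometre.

TG1→TP-28: c = 0.356250 rad, d = 2269.74 km
TP-28→CR-30: c = 0.241115 rad, d = 1536.19 km
CR-30→BH-25: c = 0.279284 rad, d = 1779.37 km
BH-25→MOOR9: c = 0.161582 rad, d = 1029.47 km
Total = 2269.74 + 1536.19 + 1779.37 + 1029.47 = 6614.77 km

6615 km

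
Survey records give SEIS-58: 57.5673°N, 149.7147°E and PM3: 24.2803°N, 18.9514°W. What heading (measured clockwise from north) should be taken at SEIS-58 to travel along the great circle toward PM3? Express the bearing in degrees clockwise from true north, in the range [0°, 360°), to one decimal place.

Δλ = -168.6661°
y = sin Δλ · cos φ₂ = -0.179143
x = cos φ₁ sin φ₂ − sin φ₁ cos φ₂ cos Δλ = 0.974891
θ = atan2(y, x) = -10.4123° → 349.5877° (mod 360°)

349.6°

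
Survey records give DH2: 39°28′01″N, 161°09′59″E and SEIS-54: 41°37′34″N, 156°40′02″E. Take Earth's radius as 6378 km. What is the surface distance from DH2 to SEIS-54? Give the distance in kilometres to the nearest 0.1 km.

450.0 km

DH2: φ = +39.46694°, λ = +161.16639°
SEIS-54: φ = +41.62611°, λ = +156.66722°
Δφ = 2.1592°,  Δλ = -4.4992°
a = sin²(Δφ/2) + cos φ₁ cos φ₂ sin²(Δλ/2) = 0.001244
c = 2·arcsin(√a) = 0.070558 rad = 4.0427°
d = R·c = 6378 × 0.070558 = 450.0 km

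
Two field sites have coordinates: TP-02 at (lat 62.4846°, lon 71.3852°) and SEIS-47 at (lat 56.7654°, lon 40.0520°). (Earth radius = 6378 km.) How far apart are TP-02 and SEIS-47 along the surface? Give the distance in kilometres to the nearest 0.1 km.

Δφ = -5.7192°,  Δλ = -31.3332°
a = sin²(Δφ/2) + cos φ₁ cos φ₂ sin²(Δλ/2) = 0.020953
c = 2·arcsin(√a) = 0.290521 rad = 16.6456°
d = R·c = 6378 × 0.290521 = 1852.9 km

1852.9 km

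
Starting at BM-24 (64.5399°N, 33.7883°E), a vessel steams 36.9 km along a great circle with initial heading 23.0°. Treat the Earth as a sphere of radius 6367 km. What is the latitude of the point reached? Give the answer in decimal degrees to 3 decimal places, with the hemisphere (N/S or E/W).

64.845°N

δ = d/R = 36.9/6367 = 0.005796 rad
φ₂ = arcsin(sin φ₁ cos δ + cos φ₁ sin δ cos θ)
   = arcsin(0.90288·0.99998 + 0.42988·0.00580·0.92050) = 64.84525°
λ₂ = λ₁ + atan2(sin θ sin δ cos φ₁, cos δ − sin φ₁ sin φ₂) = 34.09354°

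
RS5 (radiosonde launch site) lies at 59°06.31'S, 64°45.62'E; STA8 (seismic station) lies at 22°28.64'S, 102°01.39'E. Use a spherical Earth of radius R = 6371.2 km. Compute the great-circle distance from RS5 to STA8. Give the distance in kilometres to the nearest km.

5017 km

RS5: φ = -59.10517°, λ = +64.76033°
STA8: φ = -22.47733°, λ = +102.02317°
Δφ = 36.6278°,  Δλ = 37.2628°
a = sin²(Δφ/2) + cos φ₁ cos φ₂ sin²(Δλ/2) = 0.147162
c = 2·arcsin(√a) = 0.787421 rad = 45.1159°
d = R·c = 6371.2 × 0.787421 = 5016.8 km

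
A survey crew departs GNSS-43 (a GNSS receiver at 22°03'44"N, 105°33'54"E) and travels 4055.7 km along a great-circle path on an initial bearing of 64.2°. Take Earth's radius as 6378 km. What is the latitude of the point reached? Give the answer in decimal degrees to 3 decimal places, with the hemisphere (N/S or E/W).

32.803°N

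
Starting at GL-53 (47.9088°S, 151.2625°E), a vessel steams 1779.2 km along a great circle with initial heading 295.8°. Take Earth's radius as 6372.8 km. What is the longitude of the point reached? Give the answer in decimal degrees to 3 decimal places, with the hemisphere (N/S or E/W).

132.571°E

δ = d/R = 1779.2/6372.8 = 0.279187 rad
φ₂ = arcsin(sin φ₁ cos δ + cos φ₁ sin δ cos θ)
   = arcsin(-0.74208·0.96128 + 0.67031·0.27557·0.43523) = -39.26805°
λ₂ = λ₁ + atan2(sin θ sin δ cos φ₁, cos δ − sin φ₁ sin φ₂) = 132.57126°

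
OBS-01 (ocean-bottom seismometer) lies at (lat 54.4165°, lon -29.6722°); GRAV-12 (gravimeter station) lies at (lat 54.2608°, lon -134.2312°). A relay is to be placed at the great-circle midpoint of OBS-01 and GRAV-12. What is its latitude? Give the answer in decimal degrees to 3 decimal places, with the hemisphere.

66.298°N

Bx = cos φ₂ cos Δλ = -0.146828,  By = cos φ₂ sin Δλ = -0.565341
φₘ = atan2(sin φ₁ + sin φ₂, √((cos φ₁ + Bx)² + By²)) = 66.29824°
λₘ = λ₁ + atan2(By, cos φ₁ + Bx) = -82.09197°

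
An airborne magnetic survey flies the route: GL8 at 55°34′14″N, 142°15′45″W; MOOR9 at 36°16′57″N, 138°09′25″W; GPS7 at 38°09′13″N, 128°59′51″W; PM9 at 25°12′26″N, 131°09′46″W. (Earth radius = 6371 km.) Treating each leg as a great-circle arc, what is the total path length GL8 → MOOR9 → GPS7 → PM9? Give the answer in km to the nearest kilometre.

GL8: φ = +55.57056°, λ = -142.26250°
MOOR9: φ = +36.28250°, λ = -138.15694°
GPS7: φ = +38.15361°, λ = -128.99750°
PM9: φ = +25.20722°, λ = -131.16278°
GL8→MOOR9: c = 0.340163 rad, d = 2167.18 km
MOOR9→GPS7: c = 0.131364 rad, d = 836.92 km
GPS7→PM9: c = 0.228213 rad, d = 1453.95 km
Total = 2167.18 + 836.92 + 1453.95 = 4458.04 km

4458 km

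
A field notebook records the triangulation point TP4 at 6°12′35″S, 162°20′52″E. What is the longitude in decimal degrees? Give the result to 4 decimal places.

162° + 20′/60 + 52″/3600 = 162 + 0.33333 + 0.01444 = 162.3478°

162.3478°E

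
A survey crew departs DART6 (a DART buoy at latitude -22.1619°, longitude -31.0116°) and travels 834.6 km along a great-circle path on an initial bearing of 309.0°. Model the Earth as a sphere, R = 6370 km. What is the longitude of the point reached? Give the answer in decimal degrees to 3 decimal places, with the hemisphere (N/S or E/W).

δ = d/R = 834.6/6370 = 0.131020 rad
φ₂ = arcsin(sin φ₁ cos δ + cos φ₁ sin δ cos θ)
   = arcsin(-0.37723·0.99143 + 0.92612·0.13065·0.62932) = -17.32839°
λ₂ = λ₁ + atan2(sin θ sin δ cos φ₁, cos δ − sin φ₁ sin φ₂) = -37.11702°

37.117°W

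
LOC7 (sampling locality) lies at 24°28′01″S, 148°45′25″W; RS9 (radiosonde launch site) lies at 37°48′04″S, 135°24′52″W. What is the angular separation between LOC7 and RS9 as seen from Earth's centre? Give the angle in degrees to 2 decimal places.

LOC7: φ = -24.46694°, λ = -148.75694°
RS9: φ = -37.80111°, λ = -135.41444°
Δφ = -13.3342°,  Δλ = 13.3425°
a = sin²(Δφ/2) + cos φ₁ cos φ₂ sin²(Δλ/2) = 0.023185
c = 2·arcsin(√a) = 0.305724 rad = 17.5167°

17.52°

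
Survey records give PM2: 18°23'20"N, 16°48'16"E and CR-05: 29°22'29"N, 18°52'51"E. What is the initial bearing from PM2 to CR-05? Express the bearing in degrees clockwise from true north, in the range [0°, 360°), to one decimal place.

9.4°

PM2: φ = +18.38889°, λ = +16.80444°
CR-05: φ = +29.37472°, λ = +18.88083°
Δλ = 2.0764°
y = sin Δλ · cos φ₂ = 0.031574
x = cos φ₁ sin φ₂ − sin φ₁ cos φ₂ cos Δλ = 0.190747
θ = atan2(y, x) = 9.3987° → 9.3987° (mod 360°)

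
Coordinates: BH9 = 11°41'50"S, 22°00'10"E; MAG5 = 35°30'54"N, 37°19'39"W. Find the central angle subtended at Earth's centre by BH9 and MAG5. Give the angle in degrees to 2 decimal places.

BH9: φ = -11.69722°, λ = +22.00278°
MAG5: φ = +35.51500°, λ = -37.32750°
Δφ = 47.2122°,  Δλ = -59.3303°
a = sin²(Δφ/2) + cos φ₁ cos φ₂ sin²(Δλ/2) = 0.355602
c = 2·arcsin(√a) = 1.277827 rad = 73.2141°

73.21°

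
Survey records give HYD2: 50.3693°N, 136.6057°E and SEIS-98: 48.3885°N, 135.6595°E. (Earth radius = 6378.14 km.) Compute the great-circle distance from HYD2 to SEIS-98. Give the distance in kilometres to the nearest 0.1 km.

Δφ = -1.9808°,  Δλ = -0.9462°
a = sin²(Δφ/2) + cos φ₁ cos φ₂ sin²(Δλ/2) = 0.000328
c = 2·arcsin(√a) = 0.036204 rad = 2.0743°
d = R·c = 6378.14 × 0.036204 = 230.9 km

230.9 km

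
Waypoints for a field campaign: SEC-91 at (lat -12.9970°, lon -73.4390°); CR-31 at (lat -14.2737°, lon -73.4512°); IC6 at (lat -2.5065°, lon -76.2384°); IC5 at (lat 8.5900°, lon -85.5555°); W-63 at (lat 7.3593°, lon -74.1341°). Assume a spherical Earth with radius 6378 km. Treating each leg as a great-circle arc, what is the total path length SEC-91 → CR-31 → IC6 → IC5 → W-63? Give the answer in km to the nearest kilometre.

SEC-91→CR-31: c = 0.022284 rad, d = 142.12 km
CR-31→IC6: c = 0.210919 rad, d = 1345.24 km
IC6→IC5: c = 0.252574 rad, d = 1610.92 km
IC5→W-63: c = 0.198568 rad, d = 1266.47 km
Total = 142.12 + 1345.24 + 1610.92 + 1266.47 = 4364.75 km

4365 km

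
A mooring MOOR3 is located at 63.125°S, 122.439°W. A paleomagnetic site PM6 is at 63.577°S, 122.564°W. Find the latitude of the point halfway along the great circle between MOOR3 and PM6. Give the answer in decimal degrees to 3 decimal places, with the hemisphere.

63.351°S

Bx = cos φ₂ cos Δλ = 0.444994,  By = cos φ₂ sin Δλ = -0.000971
φₘ = atan2(sin φ₁ + sin φ₂, √((cos φ₁ + Bx)² + By²)) = -63.35101°
λₘ = λ₁ + atan2(By, cos φ₁ + Bx) = -122.50101°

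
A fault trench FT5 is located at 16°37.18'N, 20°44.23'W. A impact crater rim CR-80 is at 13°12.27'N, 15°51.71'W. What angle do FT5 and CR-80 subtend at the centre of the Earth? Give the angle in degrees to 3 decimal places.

FT5: φ = +16.61967°, λ = -20.73717°
CR-80: φ = +13.20450°, λ = -15.86183°
Δφ = -3.4152°,  Δλ = 4.8753°
a = sin²(Δφ/2) + cos φ₁ cos φ₂ sin²(Δλ/2) = 0.002576
c = 2·arcsin(√a) = 0.101544 rad = 5.8180°

5.818°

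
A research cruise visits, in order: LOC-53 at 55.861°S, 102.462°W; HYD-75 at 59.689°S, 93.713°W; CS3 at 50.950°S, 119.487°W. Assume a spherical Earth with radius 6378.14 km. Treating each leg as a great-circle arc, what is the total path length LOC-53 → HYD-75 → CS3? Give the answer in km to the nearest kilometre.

2553 km

LOC-53→HYD-75: c = 0.105184 rad, d = 670.88 km
HYD-75→CS3: c = 0.295148 rad, d = 1882.49 km
Total = 670.88 + 1882.49 = 2553.37 km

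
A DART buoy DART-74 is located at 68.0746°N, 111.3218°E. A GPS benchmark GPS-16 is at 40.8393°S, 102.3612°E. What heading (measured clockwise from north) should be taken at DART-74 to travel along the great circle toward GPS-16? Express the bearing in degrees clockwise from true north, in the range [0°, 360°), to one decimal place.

187.2°

Δλ = -8.9606°
y = sin Δλ · cos φ₂ = -0.117836
x = cos φ₁ sin φ₂ − sin φ₁ cos φ₂ cos Δλ = -0.937441
θ = atan2(y, x) = -172.8355° → 187.1645° (mod 360°)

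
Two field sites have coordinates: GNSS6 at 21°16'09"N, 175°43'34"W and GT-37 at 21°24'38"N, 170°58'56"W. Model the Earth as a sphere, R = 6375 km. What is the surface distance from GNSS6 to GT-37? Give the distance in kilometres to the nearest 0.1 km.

GNSS6: φ = +21.26917°, λ = -175.72611°
GT-37: φ = +21.41056°, λ = -170.98222°
Δφ = 0.1414°,  Δλ = 4.7439°
a = sin²(Δφ/2) + cos φ₁ cos φ₂ sin²(Δλ/2) = 0.001488
c = 2·arcsin(√a) = 0.077156 rad = 4.4207°
d = R·c = 6375 × 0.077156 = 491.9 km

491.9 km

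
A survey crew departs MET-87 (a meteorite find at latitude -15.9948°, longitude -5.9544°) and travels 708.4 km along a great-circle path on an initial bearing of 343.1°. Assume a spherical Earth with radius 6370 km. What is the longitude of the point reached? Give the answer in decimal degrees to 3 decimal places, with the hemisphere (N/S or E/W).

δ = d/R = 708.4/6370 = 0.111209 rad
φ₂ = arcsin(sin φ₁ cos δ + cos φ₁ sin δ cos θ)
   = arcsin(-0.27555·0.99382 + 0.96129·0.11098·0.95681) = -9.89086°
λ₂ = λ₁ + atan2(sin θ sin δ cos φ₁, cos δ − sin φ₁ sin φ₂) = -7.83110°

7.831°W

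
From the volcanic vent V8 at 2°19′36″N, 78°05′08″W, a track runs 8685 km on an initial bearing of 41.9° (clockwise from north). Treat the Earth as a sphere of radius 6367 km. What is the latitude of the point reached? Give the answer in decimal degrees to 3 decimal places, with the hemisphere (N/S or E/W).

47.408°N

V8: φ = +2.32667°, λ = -78.08556°
δ = d/R = 8685/6367 = 1.364065 rad
φ₂ = arcsin(sin φ₁ cos δ + cos φ₁ sin δ cos θ)
   = arcsin(0.04060·0.20526 + 0.99918·0.97871·0.74431) = 47.40832°
λ₂ = λ₁ + atan2(sin θ sin δ cos φ₁, cos δ − sin φ₁ sin φ₂) = -3.11702°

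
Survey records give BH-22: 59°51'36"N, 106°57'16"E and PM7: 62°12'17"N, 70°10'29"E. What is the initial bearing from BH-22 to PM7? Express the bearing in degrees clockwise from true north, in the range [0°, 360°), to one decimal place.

BH-22: φ = +59.86000°, λ = +106.95444°
PM7: φ = +62.20472°, λ = +70.17472°
Δλ = -36.7797°
y = sin Δλ · cos φ₂ = -0.279201
x = cos φ₁ sin φ₂ − sin φ₁ cos φ₂ cos Δλ = 0.121185
θ = atan2(y, x) = -66.5371° → 293.4629° (mod 360°)

293.5°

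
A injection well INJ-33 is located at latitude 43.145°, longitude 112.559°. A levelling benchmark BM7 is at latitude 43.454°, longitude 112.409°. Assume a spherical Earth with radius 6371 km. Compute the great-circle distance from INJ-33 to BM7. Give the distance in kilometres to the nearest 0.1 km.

36.4 km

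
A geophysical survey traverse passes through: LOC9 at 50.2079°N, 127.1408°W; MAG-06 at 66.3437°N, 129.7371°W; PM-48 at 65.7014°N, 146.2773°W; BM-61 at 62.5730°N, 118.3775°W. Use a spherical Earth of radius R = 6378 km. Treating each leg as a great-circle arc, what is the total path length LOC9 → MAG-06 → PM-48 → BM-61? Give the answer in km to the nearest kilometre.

LOC9→MAG-06: c = 0.282570 rad, d = 1802.23 km
MAG-06→PM-48: c = 0.117499 rad, d = 749.41 km
PM-48→BM-61: c = 0.217320 rad, d = 1386.06 km
Total = 1802.23 + 749.41 + 1386.06 = 3937.70 km

3938 km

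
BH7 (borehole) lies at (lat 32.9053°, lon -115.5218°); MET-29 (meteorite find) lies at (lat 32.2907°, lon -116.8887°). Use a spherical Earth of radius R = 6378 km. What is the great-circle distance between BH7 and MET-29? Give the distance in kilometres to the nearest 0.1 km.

145.3 km

Δφ = -0.6146°,  Δλ = -1.3669°
a = sin²(Δφ/2) + cos φ₁ cos φ₂ sin²(Δλ/2) = 0.000130
c = 2·arcsin(√a) = 0.022782 rad = 1.3053°
d = R·c = 6378 × 0.022782 = 145.3 km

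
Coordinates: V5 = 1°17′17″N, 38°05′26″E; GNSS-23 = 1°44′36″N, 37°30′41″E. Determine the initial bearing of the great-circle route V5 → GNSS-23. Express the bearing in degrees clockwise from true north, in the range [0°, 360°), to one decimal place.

V5: φ = +1.28806°, λ = +38.09056°
GNSS-23: φ = +1.74333°, λ = +37.51139°
Δλ = -0.5792°
y = sin Δλ · cos φ₂ = -0.010104
x = cos φ₁ sin φ₂ − sin φ₁ cos φ₂ cos Δλ = 0.007947
θ = atan2(y, x) = -51.8123° → 308.1877° (mod 360°)

308.2°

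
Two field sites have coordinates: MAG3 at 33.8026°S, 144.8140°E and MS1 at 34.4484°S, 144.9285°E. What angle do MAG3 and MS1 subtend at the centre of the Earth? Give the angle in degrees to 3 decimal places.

0.653°

Δφ = -0.6458°,  Δλ = 0.1145°
a = sin²(Δφ/2) + cos φ₁ cos φ₂ sin²(Δλ/2) = 0.000032
c = 2·arcsin(√a) = 0.011392 rad = 0.6527°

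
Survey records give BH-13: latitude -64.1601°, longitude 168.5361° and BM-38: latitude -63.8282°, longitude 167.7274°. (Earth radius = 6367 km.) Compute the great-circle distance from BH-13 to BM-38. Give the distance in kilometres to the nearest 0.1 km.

Δφ = 0.3319°,  Δλ = -0.8087°
a = sin²(Δφ/2) + cos φ₁ cos φ₂ sin²(Δλ/2) = 0.000018
c = 2·arcsin(√a) = 0.008477 rad = 0.4857°
d = R·c = 6367 × 0.008477 = 54.0 km

54.0 km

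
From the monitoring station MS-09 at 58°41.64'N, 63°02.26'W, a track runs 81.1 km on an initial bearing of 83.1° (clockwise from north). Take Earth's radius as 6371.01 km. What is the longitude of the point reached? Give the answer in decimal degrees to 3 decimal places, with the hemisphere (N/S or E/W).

61.641°W

MS-09: φ = +58.69400°, λ = -63.03767°
δ = d/R = 81.1/6371.01 = 0.012730 rad
φ₂ = arcsin(sin φ₁ cos δ + cos φ₁ sin δ cos θ)
   = arcsin(0.85440·0.99992 + 0.51961·0.01273·0.12014) = 58.77408°
λ₂ = λ₁ + atan2(sin θ sin δ cos φ₁, cos δ − sin φ₁ sin φ₂) = -61.64087°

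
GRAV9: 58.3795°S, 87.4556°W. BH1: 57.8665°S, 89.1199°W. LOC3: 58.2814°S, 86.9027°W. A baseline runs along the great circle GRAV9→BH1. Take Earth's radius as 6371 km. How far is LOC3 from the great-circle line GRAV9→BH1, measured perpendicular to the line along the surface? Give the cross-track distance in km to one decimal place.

δ₁₃ = central angle GRAV9→LOC3 = 0.005348 rad  (haversine)
θ₁₃ = bearing GRAV9→LOC3 = 71.563°,  θ₁₂ = bearing GRAV9→BH1 = 299.563°
dₓₜ = R·arcsin(sin δ₁₃ · sin(θ₁₃ − θ₁₂)) = 6371·arcsin(0.00535·sin(-228.000°)) = 25.320 km
|dₓₜ| = 25.320 km

25.3 km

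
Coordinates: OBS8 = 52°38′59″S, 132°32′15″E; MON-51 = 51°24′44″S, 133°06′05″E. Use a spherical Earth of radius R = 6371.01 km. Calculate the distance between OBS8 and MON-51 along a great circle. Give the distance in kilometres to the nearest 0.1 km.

142.9 km

OBS8: φ = -52.64972°, λ = +132.53750°
MON-51: φ = -51.41222°, λ = +133.10139°
Δφ = 1.2375°,  Δλ = 0.5639°
a = sin²(Δφ/2) + cos φ₁ cos φ₂ sin²(Δλ/2) = 0.000126
c = 2·arcsin(√a) = 0.022431 rad = 1.2852°
d = R·c = 6371.01 × 0.022431 = 142.9 km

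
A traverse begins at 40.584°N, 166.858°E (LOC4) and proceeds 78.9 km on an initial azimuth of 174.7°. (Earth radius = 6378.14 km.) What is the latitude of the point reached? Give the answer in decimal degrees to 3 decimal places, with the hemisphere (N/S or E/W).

39.878°N

δ = d/R = 78.9/6378.14 = 0.012370 rad
φ₂ = arcsin(sin φ₁ cos δ + cos φ₁ sin δ cos θ)
   = arcsin(0.65056·0.99992 + 0.75945·0.01237·-0.99572) = 39.87823°
λ₂ = λ₁ + atan2(sin θ sin δ cos φ₁, cos δ − sin φ₁ sin φ₂) = 166.94331°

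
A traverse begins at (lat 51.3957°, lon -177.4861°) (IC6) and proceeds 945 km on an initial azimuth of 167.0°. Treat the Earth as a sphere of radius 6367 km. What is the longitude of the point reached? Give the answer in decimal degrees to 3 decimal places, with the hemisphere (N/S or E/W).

δ = d/R = 945/6367 = 0.148422 rad
φ₂ = arcsin(sin φ₁ cos δ + cos φ₁ sin δ cos θ)
   = arcsin(0.78147·0.98901 + 0.62394·0.14788·-0.97437) = 43.07699°
λ₂ = λ₁ + atan2(sin θ sin δ cos φ₁, cos δ − sin φ₁ sin φ₂) = -174.87586°

174.876°W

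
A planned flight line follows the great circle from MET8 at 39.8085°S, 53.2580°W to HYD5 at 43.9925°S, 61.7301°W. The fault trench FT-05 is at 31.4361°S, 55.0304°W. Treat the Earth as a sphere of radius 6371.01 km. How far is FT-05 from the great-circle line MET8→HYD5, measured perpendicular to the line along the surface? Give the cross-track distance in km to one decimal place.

848.0 km

δ₁₃ = central angle MET8→FT-05 = 0.148264 rad  (haversine)
θ₁₃ = bearing MET8→FT-05 = 349.709°,  θ₁₂ = bearing MET8→HYD5 = 233.655°
dₓₜ = R·arcsin(sin δ₁₃ · sin(θ₁₃ − θ₁₂)) = 6371.01·arcsin(0.14772·sin(116.054°)) = 848.001 km
|dₓₜ| = 848.001 km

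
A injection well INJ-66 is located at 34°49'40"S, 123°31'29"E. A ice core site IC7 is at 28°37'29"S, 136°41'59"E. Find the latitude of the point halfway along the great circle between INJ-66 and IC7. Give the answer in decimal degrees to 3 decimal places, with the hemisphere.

31.896°S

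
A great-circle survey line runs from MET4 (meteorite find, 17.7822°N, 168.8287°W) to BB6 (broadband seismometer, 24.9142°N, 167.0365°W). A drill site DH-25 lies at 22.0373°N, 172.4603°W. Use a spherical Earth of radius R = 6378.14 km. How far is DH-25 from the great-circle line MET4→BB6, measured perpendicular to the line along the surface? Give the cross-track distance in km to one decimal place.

δ₁₃ = central angle MET4→DH-25 = 0.095208 rad  (haversine)
θ₁₃ = bearing MET4→DH-25 = 321.858°,  θ₁₂ = bearing MET4→BB6 = 12.855°
dₓₜ = R·arcsin(sin δ₁₃ · sin(θ₁₃ − θ₁₂)) = 6378.14·arcsin(0.09506·sin(309.002°)) = -471.622 km
|dₓₜ| = 471.622 km

471.6 km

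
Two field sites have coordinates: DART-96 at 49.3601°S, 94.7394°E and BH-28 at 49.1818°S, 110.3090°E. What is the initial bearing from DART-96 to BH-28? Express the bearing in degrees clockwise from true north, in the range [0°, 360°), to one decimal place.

Δλ = 15.5696°
y = sin Δλ · cos φ₂ = 0.175448
x = cos φ₁ sin φ₂ − sin φ₁ cos φ₂ cos Δλ = -0.015089
θ = atan2(y, x) = 94.9155° → 94.9155° (mod 360°)

94.9°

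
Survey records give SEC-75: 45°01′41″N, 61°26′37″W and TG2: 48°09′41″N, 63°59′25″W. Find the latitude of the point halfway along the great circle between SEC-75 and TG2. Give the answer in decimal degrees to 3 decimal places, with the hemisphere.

46.602°N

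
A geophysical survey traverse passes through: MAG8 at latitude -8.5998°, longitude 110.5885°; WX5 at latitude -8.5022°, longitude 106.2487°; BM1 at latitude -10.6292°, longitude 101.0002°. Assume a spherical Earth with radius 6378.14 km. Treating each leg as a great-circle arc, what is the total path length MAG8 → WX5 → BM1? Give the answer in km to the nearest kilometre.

1101 km

MAG8→WX5: c = 0.074921 rad, d = 477.86 km
WX5→BM1: c = 0.097655 rad, d = 622.86 km
Total = 477.86 + 622.86 = 1100.71 km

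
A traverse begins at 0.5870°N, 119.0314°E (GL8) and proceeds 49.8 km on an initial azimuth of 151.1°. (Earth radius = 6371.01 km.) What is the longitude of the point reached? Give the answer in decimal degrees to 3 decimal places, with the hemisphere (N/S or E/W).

δ = d/R = 49.8/6371.01 = 0.007817 rad
φ₂ = arcsin(sin φ₁ cos δ + cos φ₁ sin δ cos θ)
   = arcsin(0.01024·0.99997 + 0.99995·0.00782·-0.87546) = 0.19491°
λ₂ = λ₁ + atan2(sin θ sin δ cos φ₁, cos δ − sin φ₁ sin φ₂) = 119.24784°

119.248°E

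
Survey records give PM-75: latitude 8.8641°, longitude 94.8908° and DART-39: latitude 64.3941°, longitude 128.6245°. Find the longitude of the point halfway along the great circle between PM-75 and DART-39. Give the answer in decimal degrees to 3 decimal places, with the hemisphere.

104.990°E

Bx = cos φ₂ cos Δλ = 0.359412,  By = cos φ₂ sin Δλ = 0.240003
φₘ = atan2(sin φ₁ + sin φ₂, √((cos φ₁ + Bx)² + By²)) = 37.64878°
λₘ = λ₁ + atan2(By, cos φ₁ + Bx) = 104.99009°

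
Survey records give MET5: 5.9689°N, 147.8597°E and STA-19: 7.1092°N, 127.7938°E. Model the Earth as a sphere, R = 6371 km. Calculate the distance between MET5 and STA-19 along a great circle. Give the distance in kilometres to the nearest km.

Δφ = 1.1403°,  Δλ = -20.0659°
a = sin²(Δφ/2) + cos φ₁ cos φ₂ sin²(Δλ/2) = 0.030053
c = 2·arcsin(√a) = 0.348477 rad = 19.9663°
d = R·c = 6371 × 0.348477 = 2220.1 km

2220 km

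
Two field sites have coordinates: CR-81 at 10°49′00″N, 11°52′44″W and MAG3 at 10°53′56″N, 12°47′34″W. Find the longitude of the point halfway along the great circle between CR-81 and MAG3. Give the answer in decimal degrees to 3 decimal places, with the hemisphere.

12.336°W

CR-81: φ = +10.81667°, λ = -11.87889°
MAG3: φ = +10.89889°, λ = -12.79278°
Bx = cos φ₂ cos Δλ = 0.981837,  By = cos φ₂ sin Δλ = -0.015662
φₘ = atan2(sin φ₁ + sin φ₂, √((cos φ₁ + Bx)² + By²)) = 10.85811°
λₘ = λ₁ + atan2(By, cos φ₁ + Bx) = -12.33577°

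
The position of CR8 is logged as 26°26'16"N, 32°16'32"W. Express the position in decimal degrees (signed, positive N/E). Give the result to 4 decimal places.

lat: 26.4378° N → +26.4378°
lon: 32.2756° W → -32.2756°

+26.4378°, -32.2756°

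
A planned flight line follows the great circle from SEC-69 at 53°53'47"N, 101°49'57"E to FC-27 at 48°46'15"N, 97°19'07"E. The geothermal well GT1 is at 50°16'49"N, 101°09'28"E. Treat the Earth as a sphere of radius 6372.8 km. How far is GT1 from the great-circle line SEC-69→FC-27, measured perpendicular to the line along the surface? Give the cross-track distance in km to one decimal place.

163.3 km

SEC-69: φ = +53.89639°, λ = +101.83250°
FC-27: φ = +48.77083°, λ = +97.31861°
GT1: φ = +50.28028°, λ = +101.15778°
δ₁₃ = central angle SEC-69→GT1 = 0.063526 rad  (haversine)
θ₁₃ = bearing SEC-69→GT1 = 186.808°,  θ₁₂ = bearing SEC-69→FC-27 = 210.606°
dₓₜ = R·arcsin(sin δ₁₃ · sin(θ₁₃ − θ₁₂)) = 6372.8·arcsin(0.06348·sin(-23.798°)) = -163.264 km
|dₓₜ| = 163.264 km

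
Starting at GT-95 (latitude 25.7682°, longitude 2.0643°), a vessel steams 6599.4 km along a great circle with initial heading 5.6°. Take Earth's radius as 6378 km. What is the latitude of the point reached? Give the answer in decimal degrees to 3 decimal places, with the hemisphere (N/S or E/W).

δ = d/R = 6599.4/6378 = 1.034713 rad
φ₂ = arcsin(sin φ₁ cos δ + cos φ₁ sin δ cos θ)
   = arcsin(0.43473·0.51077 + 0.90056·0.85972·0.99523) = 83.01577°
λ₂ = λ₁ + atan2(sin θ sin δ cos φ₁, cos δ − sin φ₁ sin φ₂) = 45.68936°

83.016°N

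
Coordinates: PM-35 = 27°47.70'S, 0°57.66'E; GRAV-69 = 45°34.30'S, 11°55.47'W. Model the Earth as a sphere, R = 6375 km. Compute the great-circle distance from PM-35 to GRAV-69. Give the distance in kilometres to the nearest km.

2281 km

PM-35: φ = -27.79500°, λ = +0.96100°
GRAV-69: φ = -45.57167°, λ = -11.92450°
Δφ = -17.7767°,  Δλ = -12.8855°
a = sin²(Δφ/2) + cos φ₁ cos φ₂ sin²(Δλ/2) = 0.031670
c = 2·arcsin(√a) = 0.357828 rad = 20.5021°
d = R·c = 6375 × 0.357828 = 2281.2 km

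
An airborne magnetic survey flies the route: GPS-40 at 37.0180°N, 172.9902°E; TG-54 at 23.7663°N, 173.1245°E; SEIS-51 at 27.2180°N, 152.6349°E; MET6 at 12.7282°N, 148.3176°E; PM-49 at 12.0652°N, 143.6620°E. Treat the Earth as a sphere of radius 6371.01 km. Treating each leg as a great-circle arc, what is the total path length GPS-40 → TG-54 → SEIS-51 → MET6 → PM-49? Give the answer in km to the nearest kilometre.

GPS-40→TG-54: c = 0.231295 rad, d = 1473.58 km
TG-54→SEIS-51: c = 0.327972 rad, d = 2089.51 km
SEIS-51→MET6: c = 0.262552 rad, d = 1672.72 km
MET6→PM-49: c = 0.080199 rad, d = 510.95 km
Total = 1473.58 + 2089.51 + 1672.72 + 510.95 = 5746.76 km

5747 km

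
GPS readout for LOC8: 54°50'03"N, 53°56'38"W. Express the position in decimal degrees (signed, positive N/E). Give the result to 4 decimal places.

lat: 54.8342° N → +54.8342°
lon: 53.9439° W → -53.9439°

+54.8342°, -53.9439°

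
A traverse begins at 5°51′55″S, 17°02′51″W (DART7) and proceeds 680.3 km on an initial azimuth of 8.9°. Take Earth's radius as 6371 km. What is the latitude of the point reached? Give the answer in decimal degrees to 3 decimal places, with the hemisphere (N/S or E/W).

DART7: φ = -5.86528°, λ = -17.04750°
δ = d/R = 680.3/6371 = 0.106781 rad
φ₂ = arcsin(sin φ₁ cos δ + cos φ₁ sin δ cos θ)
   = arcsin(-0.10219·0.99430 + 0.99476·0.10658·0.98796) = 0.17967°
λ₂ = λ₁ + atan2(sin θ sin δ cos φ₁, cos δ − sin φ₁ sin φ₂) = -16.10272°

0.180°N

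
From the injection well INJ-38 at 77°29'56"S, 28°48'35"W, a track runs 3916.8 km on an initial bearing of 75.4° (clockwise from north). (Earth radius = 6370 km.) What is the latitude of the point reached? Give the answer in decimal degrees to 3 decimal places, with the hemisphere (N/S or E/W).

INJ-38: φ = -77.49889°, λ = -28.80972°
δ = d/R = 3916.8/6370 = 0.614882 rad
φ₂ = arcsin(sin φ₁ cos δ + cos φ₁ sin δ cos θ)
   = arcsin(-0.97629·0.81684 + 0.21646·0.57686·0.25207) = -49.99608°
λ₂ = λ₁ + atan2(sin θ sin δ cos φ₁, cos δ − sin φ₁ sin φ₂) = 31.46220°

49.996°S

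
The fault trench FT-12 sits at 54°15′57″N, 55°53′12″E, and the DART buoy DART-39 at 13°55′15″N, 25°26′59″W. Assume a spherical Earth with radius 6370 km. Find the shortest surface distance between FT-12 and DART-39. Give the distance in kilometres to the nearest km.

8194 km

FT-12: φ = +54.26583°, λ = +55.88667°
DART-39: φ = +13.92083°, λ = -25.44972°
Δφ = -40.3450°,  Δλ = -81.3364°
a = sin²(Δφ/2) + cos φ₁ cos φ₂ sin²(Δλ/2) = 0.359661
c = 2·arcsin(√a) = 1.286296 rad = 73.6993°
d = R·c = 6370 × 1.286296 = 8193.7 km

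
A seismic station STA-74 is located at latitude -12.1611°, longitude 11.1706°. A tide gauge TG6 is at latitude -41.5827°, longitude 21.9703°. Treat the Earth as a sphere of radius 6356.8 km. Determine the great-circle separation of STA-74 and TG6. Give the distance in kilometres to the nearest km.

Δφ = -29.4216°,  Δλ = 10.7997°
a = sin²(Δφ/2) + cos φ₁ cos φ₂ sin²(Δλ/2) = 0.070961
c = 2·arcsin(√a) = 0.539282 rad = 30.8986°
d = R·c = 6356.8 × 0.539282 = 3428.1 km

3428 km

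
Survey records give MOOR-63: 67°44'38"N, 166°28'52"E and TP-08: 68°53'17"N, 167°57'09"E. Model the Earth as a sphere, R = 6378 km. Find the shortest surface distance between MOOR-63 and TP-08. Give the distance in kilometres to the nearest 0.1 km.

141.0 km

MOOR-63: φ = +67.74389°, λ = +166.48111°
TP-08: φ = +68.88806°, λ = +167.95250°
Δφ = 1.1442°,  Δλ = 1.4714°
a = sin²(Δφ/2) + cos φ₁ cos φ₂ sin²(Δλ/2) = 0.000122
c = 2·arcsin(√a) = 0.022108 rad = 1.2667°
d = R·c = 6378 × 0.022108 = 141.0 km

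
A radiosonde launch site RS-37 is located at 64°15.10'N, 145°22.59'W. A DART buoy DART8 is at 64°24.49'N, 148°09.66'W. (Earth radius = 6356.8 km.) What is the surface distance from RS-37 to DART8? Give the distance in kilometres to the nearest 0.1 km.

134.9 km

RS-37: φ = +64.25167°, λ = -145.37650°
DART8: φ = +64.40817°, λ = -148.16100°
Δφ = 0.1565°,  Δλ = -2.7845°
a = sin²(Δφ/2) + cos φ₁ cos φ₂ sin²(Δλ/2) = 0.000113
c = 2·arcsin(√a) = 0.021227 rad = 1.2162°
d = R·c = 6356.8 × 0.021227 = 134.9 km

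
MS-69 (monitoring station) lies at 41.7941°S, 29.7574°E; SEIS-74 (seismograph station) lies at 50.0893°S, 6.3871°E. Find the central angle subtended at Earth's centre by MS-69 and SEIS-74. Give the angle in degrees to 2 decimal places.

18.14°

Δφ = -8.2952°,  Δλ = -23.3703°
a = sin²(Δφ/2) + cos φ₁ cos φ₂ sin²(Δλ/2) = 0.024852
c = 2·arcsin(√a) = 0.316613 rad = 18.1406°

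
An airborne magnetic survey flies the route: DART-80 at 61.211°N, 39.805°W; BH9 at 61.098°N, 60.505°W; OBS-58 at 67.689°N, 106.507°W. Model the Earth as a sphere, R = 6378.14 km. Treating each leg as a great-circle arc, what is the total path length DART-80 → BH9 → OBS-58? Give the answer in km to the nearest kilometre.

DART-80→BH9: c = 0.173583 rad, d = 1107.14 km
BH9→OBS-58: c = 0.355819 rad, d = 2269.46 km
Total = 1107.14 + 2269.46 = 3376.60 km

3377 km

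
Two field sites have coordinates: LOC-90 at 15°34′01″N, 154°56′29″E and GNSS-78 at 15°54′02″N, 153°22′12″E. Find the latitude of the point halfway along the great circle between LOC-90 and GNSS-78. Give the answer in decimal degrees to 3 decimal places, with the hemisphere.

LOC-90: φ = +15.56694°, λ = +154.94139°
GNSS-78: φ = +15.90056°, λ = +153.37000°
Bx = cos φ₂ cos Δλ = 0.961377,  By = cos φ₂ sin Δλ = -0.026373
φₘ = atan2(sin φ₁ + sin φ₂, √((cos φ₁ + Bx)² + By²)) = 15.73516°
λₘ = λ₁ + atan2(By, cos φ₁ + Bx) = 154.15634°

15.735°N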